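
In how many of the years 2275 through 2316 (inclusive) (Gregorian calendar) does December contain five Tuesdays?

December has 31 days; it has five Tuesdays when Tuesday falls among the first (month-length − 28) days — i.e. when December 1 is one of Tuesday/Monday/Sunday.
December 1 by year: 2275:Wed 2276:Fri 2277:Sat 2278:Sun✓ 2279:Mon✓ 2280:Wed 2281:Thu 2282:Fri 2283:Sat 2284:Mon✓ 2285:Tue✓ 2286:Wed 2287:Thu 2288:Sat 2289:Sun✓ …(12 more)… 2302:Mon✓ 2303:Tue✓ 2304:Thu 2305:Fri 2306:Sat 2307:Sun✓ 2308:Tue✓ 2309:Wed 2310:Thu 2311:Fri 2312:Sun✓ 2313:Mon✓ 2314:Tue✓ 2315:Wed 2316:Fri
Years with five Tuesdays: 2278, 2279, 2284, 2285, 2289, 2290, 2291, 2295, 2296, 2301, 2302, 2303, 2307, 2308, 2312, 2313, 2314 → 17.

17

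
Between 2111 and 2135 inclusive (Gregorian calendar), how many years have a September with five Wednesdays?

8

September has 30 days; it has five Wednesdays when Wednesday falls among the first (month-length − 28) days — i.e. when September 1 is one of Wednesday/Tuesday.
September 1 by year: 2111:Tue✓ 2112:Thu 2113:Fri 2114:Sat 2115:Sun 2116:Tue✓ 2117:Wed✓ 2118:Thu 2119:Fri 2120:Sun 2121:Mon 2122:Tue✓ 2123:Wed✓ 2124:Fri 2125:Sat 2126:Sun 2127:Mon 2128:Wed✓ 2129:Thu 2130:Fri 2131:Sat 2132:Mon 2133:Tue✓ 2134:Wed✓ 2135:Thu
Years with five Wednesdays: 2111, 2116, 2117, 2122, 2123, 2128, 2133, 2134 → 8.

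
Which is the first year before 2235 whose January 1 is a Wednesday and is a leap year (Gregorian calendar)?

Jan 1 advances by 2 weekdays after a leap year and by 1 after a common year.
2235: Jan 1 is Thursday.
2234: Wednesday
2233: Tuesday
2232: Sunday (leap)
2231: Saturday
2230: Friday
2229: Thursday
2228: Tuesday (leap)
2227: Monday
2226: Sunday
2225: Saturday
2224: Thursday (leap)
2223: Wednesday
2222: Tuesday
2221: Monday
2220: Saturday (leap)
2219: Friday
2218: Thursday
2217: Wednesday
2216: Monday (leap)
2215: Sunday
2214: Saturday
2213: Friday
2212: Wednesday (leap)
2212 begins on a Wednesday and is a leap year.

2212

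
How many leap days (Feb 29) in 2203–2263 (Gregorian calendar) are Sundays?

2

Leap years in 2203–2263: 15 of them.
Feb 29 weekday advances by 5 (mod 7) from one leap year to the next four years later (or differs when a century non-leap intervenes).
Leap-day weekdays: 2204:Wed 2208:Mon 2212:Sat 2216:Thu 2220:Tue 2224:Sun✓ 2228:Fri 2232:Wed 2236:Mon 2240:Sat 2244:Thu 2248:Tue 2252:Sun✓ 2256:Fri 2260:Wed
Sunday: 2224, 2252 → 2.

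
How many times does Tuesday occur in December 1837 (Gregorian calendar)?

December 1837 has 31 days and begins on Friday.
The first Tuesday is December 5.
Tuesdays fall on 5, 12, 19, 26 — that's 4.

4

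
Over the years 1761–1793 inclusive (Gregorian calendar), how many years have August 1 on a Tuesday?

Track August 1's weekday year by year (advancing +1, or +2 across a Feb 29):
  1761: Sat  1762: Sun (+1)  1763: Mon (+1)  1764: Wed (+2)  1765: Thu (+1)
  1766: Fri (+1)  1767: Sat (+1)  1768: Mon (+2)  1769: Tue (+1) ✓  1770: Wed (+1)
  1771: Thu (+1)  1772: Sat (+2)  1773: Sun (+1)  1774: Mon (+1)  … (5 more years) …
  1780: Tue (+2) ✓  1781: Wed (+1)  1782: Thu (+1)  1783: Fri (+1)  1784: Sun (+2)
  1785: Mon (+1)  1786: Tue (+1) ✓  1787: Wed (+1)  1788: Fri (+2)  1789: Sat (+1)
  1790: Sun (+1)  1791: Mon (+1)  1792: Wed (+2)  1793: Thu (+1)
Tuesday years: 1769, 1775, 1780, 1786 — 4 in total.

4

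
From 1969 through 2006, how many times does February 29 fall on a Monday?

Leap years in 1969–2006: 9 of them.
Feb 29 weekday advances by 5 (mod 7) from one leap year to the next four years later (or differs when a century non-leap intervenes).
Leap-day weekdays: 1972:Tue 1976:Sun 1980:Fri 1984:Wed 1988:Mon✓ 1992:Sat 1996:Thu 2000:Tue 2004:Sun
Monday: 1988 → 1.

1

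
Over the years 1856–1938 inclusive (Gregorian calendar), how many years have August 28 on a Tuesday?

Track August 28's weekday year by year (advancing +1, or +2 across a Feb 29):
  1856: Thu  1857: Fri (+1)  1858: Sat (+1)  1859: Sun (+1)  1860: Tue (+2) ✓
  1861: Wed (+1)  1862: Thu (+1)  1863: Fri (+1)  1864: Sun (+2)  1865: Mon (+1)
  1866: Tue (+1) ✓  1867: Wed (+1)  1868: Fri (+2)  1869: Sat (+1)  … (55 more years) …
  1925: Fri (+1)  1926: Sat (+1)  1927: Sun (+1)  1928: Tue (+2) ✓  1929: Wed (+1)
  1930: Thu (+1)  1931: Fri (+1)  1932: Sun (+2)  1933: Mon (+1)  1934: Tue (+1) ✓
  1935: Wed (+1)  1936: Fri (+2)  1937: Sat (+1)  1938: Sun (+1)
Tuesday years: 1860, 1866, 1877, 1883, 1888, 1894, 1900, 1906, 1917, 1923, 1928, 1934 — 12 in total.

12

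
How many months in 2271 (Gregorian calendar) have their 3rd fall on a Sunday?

2

Check the 3rd of each month of 2271: Jan 3: Tue, Feb 3: Fri, Mar 3: Fri, Apr 3: Mon, May 3: Wed, Jun 3: Sat, Jul 3: Mon, Aug 3: Thu, Sep 3: Sun, Oct 3: Tue, Nov 3: Fri, Dec 3: Sun.
Sunday occurs in September, December — 2 months.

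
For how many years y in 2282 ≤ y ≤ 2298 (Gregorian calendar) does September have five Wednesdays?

September has 30 days; it has five Wednesdays when Wednesday falls among the first (month-length − 28) days — i.e. when September 1 is one of Wednesday/Tuesday.
September 1 by year: 2282:Fri 2283:Sat 2284:Mon 2285:Tue✓ 2286:Wed✓ 2287:Thu 2288:Sat 2289:Sun 2290:Mon 2291:Tue✓ 2292:Thu 2293:Fri 2294:Sat 2295:Sun 2296:Tue✓ 2297:Wed✓ 2298:Thu
Years with five Wednesdays: 2285, 2286, 2291, 2296, 2297 → 5.

5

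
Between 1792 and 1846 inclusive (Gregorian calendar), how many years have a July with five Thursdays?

July has 31 days; it has five Thursdays when Thursday falls among the first (month-length − 28) days — i.e. when July 1 is one of Thursday/Wednesday/Tuesday.
July 1 by year: 1792:Sun 1793:Mon 1794:Tue✓ 1795:Wed✓ 1796:Fri 1797:Sat 1798:Sun 1799:Mon 1800:Tue✓ 1801:Wed✓ 1802:Thu✓ 1803:Fri 1804:Sun 1805:Mon 1806:Tue✓ …(25 more)… 1832:Sun 1833:Mon 1834:Tue✓ 1835:Wed✓ 1836:Fri 1837:Sat 1838:Sun 1839:Mon 1840:Wed✓ 1841:Thu✓ 1842:Fri 1843:Sat 1844:Mon 1845:Tue✓ 1846:Wed✓
Years with five Thursdays: 1794, 1795, 1800, 1801, 1802, 1806, 1807, 1812, 1813, 1817, 1818, 1819, 1823, 1824, 1828, 1829, 1830, 1834, 1835, 1840, 1841, 1845, 1846 → 23.

23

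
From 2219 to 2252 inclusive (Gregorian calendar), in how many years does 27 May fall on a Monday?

Track 27 May's weekday year by year (advancing +1, or +2 across a Feb 29):
  2219: Thu  2220: Sat (+2)  2221: Sun (+1)  2222: Mon (+1) ✓  2223: Tue (+1)
  2224: Thu (+2)  2225: Fri (+1)  2226: Sat (+1)  2227: Sun (+1)  2228: Tue (+2)
  2229: Wed (+1)  2230: Thu (+1)  2231: Fri (+1)  2232: Sun (+2)  … (6 more years) …
  2239: Mon (+1) ✓  2240: Wed (+2)  2241: Thu (+1)  2242: Fri (+1)  2243: Sat (+1)
  2244: Mon (+2) ✓  2245: Tue (+1)  2246: Wed (+1)  2247: Thu (+1)  2248: Sat (+2)
  2249: Sun (+1)  2250: Mon (+1) ✓  2251: Tue (+1)  2252: Thu (+2)
Monday years: 2222, 2233, 2239, 2244, 2250 — 5 in total.

5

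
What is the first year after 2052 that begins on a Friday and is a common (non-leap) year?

Jan 1 advances by 2 weekdays after a leap year and by 1 after a common year.
2052: Jan 1 is Monday (leap).
2053: Wednesday
2054: Thursday
2055: Friday
2055 begins on a Friday and is a common year.

2055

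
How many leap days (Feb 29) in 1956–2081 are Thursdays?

5

Leap years in 1956–2081: 32 of them.
Feb 29 weekday advances by 5 (mod 7) from one leap year to the next four years later (or differs when a century non-leap intervenes).
Leap-day weekdays: 1956:Wed 1960:Mon 1964:Sat 1968:Thu✓ 1972:Tue 1976:Sun 1980:Fri 1984:Wed 1988:Mon 1992:Sat 1996:Thu✓ 2000:Tue 2004:Sun …(6 more)… 2032:Sun 2036:Fri 2040:Wed 2044:Mon 2048:Sat 2052:Thu✓ 2056:Tue 2060:Sun 2064:Fri 2068:Wed 2072:Mon 2076:Sat 2080:Thu✓
Thursday: 1968, 1996, 2024, 2052, 2080 → 5.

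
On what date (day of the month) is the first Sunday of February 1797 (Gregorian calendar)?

February 1, 1797 is a Wednesday, so the first Sunday is the 5th.
The first Sunday is 5 + 0 = 5.

5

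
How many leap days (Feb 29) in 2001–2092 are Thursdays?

3

Leap years in 2001–2092: 23 of them.
Feb 29 weekday advances by 5 (mod 7) from one leap year to the next four years later (or differs when a century non-leap intervenes).
Leap-day weekdays: 2004:Sun 2008:Fri 2012:Wed 2016:Mon 2020:Sat 2024:Thu✓ 2028:Tue 2032:Sun 2036:Fri 2040:Wed 2044:Mon 2048:Sat 2052:Thu✓ 2056:Tue 2060:Sun 2064:Fri 2068:Wed 2072:Mon 2076:Sat 2080:Thu✓ 2084:Tue 2088:Sun 2092:Fri
Thursday: 2024, 2052, 2080 → 3.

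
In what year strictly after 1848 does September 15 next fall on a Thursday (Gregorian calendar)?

From one year to the next, a fixed date's weekday advances by 1, or by 2 when a Feb 29 lies between the two dates.
1848: September 15 is Friday.
1849: Saturday (+1)
1850: Sunday (+1)
1851: Monday (+1)
1852: Wednesday (+2)
1853: Thursday (+1)
September 15 falls on a Thursday in 1853.

1853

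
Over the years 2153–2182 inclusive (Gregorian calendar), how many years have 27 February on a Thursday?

4

Track 27 February's weekday year by year (advancing +1, or +2 across a Feb 29):
  2153: Tue  2154: Wed (+1)  2155: Thu (+1) ✓  2156: Fri (+1)  2157: Sun (+2)
  2158: Mon (+1)  2159: Tue (+1)  2160: Wed (+1)  2161: Fri (+2)  2162: Sat (+1)
  2163: Sun (+1)  2164: Mon (+1)  2165: Wed (+2)  2166: Thu (+1) ✓  2167: Fri (+1)
  2168: Sat (+1)  2169: Mon (+2)  2170: Tue (+1)  2171: Wed (+1)  2172: Thu (+1) ✓
  2173: Sat (+2)  2174: Sun (+1)  2175: Mon (+1)  2176: Tue (+1)  2177: Thu (+2) ✓
  2178: Fri (+1)  2179: Sat (+1)  2180: Sun (+1)  2181: Tue (+2)  2182: Wed (+1)
Thursday years: 2155, 2166, 2172, 2177 — 4 in total.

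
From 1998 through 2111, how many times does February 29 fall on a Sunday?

Leap years in 1998–2111: 27 of them.
Feb 29 weekday advances by 5 (mod 7) from one leap year to the next four years later (or differs when a century non-leap intervenes).
Leap-day weekdays: 2000:Tue 2004:Sun✓ 2008:Fri 2012:Wed 2016:Mon 2020:Sat 2024:Thu 2028:Tue 2032:Sun✓ 2036:Fri 2040:Wed 2044:Mon 2048:Sat 2052:Thu 2056:Tue 2060:Sun✓ 2064:Fri 2068:Wed 2072:Mon 2076:Sat 2080:Thu 2084:Tue 2088:Sun✓ 2092:Fri 2096:Wed 2104:Fri 2108:Wed
Sunday: 2004, 2032, 2060, 2088 → 4.

4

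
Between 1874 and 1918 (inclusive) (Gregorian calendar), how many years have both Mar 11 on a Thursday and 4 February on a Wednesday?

Check each year's weekday for Mar 11 and 4 February:
  1874: Wed/Wed  1875: Thu/Thu  1876: Sat/Fri  1877: Sun/Sun  1878: Mon/Mon  1879: Tue/Tue  1880: Thu/Wed ✓  1881: Fri/Fri  1882: Sat/Sat  1883: Sun/Sun  1884: Tue/Mon  1885: Wed/Wed  1886: Thu/Thu  1887: Fri/Fri  …(17 more)…  1905: Sat/Sat  1906: Sun/Sun  1907: Mon/Mon  1908: Wed/Tue  1909: Thu/Thu  1910: Fri/Fri  1911: Sat/Sat  1912: Mon/Sun  1913: Tue/Tue  1914: Wed/Wed  1915: Thu/Thu  1916: Sat/Fri  1917: Sun/Sun  1918: Mon/Mon
Both conditions hold in: 1880 — 1.

1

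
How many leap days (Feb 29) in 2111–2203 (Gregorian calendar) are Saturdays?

Leap years in 2111–2203: 22 of them.
Feb 29 weekday advances by 5 (mod 7) from one leap year to the next four years later (or differs when a century non-leap intervenes).
Leap-day weekdays: 2112:Mon 2116:Sat✓ 2120:Thu 2124:Tue 2128:Sun 2132:Fri 2136:Wed 2140:Mon 2144:Sat✓ 2148:Thu 2152:Tue 2156:Sun 2160:Fri 2164:Wed 2168:Mon 2172:Sat✓ 2176:Thu 2180:Tue 2184:Sun 2188:Fri 2192:Wed 2196:Mon
Saturday: 2116, 2144, 2172 → 3.

3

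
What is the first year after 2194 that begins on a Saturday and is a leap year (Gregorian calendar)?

2220

Jan 1 advances by 2 weekdays after a leap year and by 1 after a common year.
2194: Jan 1 is Wednesday.
2195: Thursday
2196: Friday (leap)
2197: Sunday
2198: Monday
2199: Tuesday
2200: Wednesday
2201: Thursday
2202: Friday
2203: Saturday
2204: Sunday (leap)
2205: Tuesday
2206: Wednesday
2207: Thursday
2208: Friday (leap)
2209: Sunday
2210: Monday
2211: Tuesday
2212: Wednesday (leap)
2213: Friday
2214: Saturday
2215: Sunday
2216: Monday (leap)
2217: Wednesday
2218: Thursday
2219: Friday
2220: Saturday (leap)
2220 begins on a Saturday and is a leap year.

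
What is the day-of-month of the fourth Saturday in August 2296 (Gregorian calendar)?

22

August 1, 2296 is a Saturday, so the first Saturday is the 1st.
The fourth Saturday is 1 + 21 = 22.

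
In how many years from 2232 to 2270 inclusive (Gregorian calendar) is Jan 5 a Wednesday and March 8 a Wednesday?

Check each year's weekday for Jan 5 and March 8:
  2232: Thu/Thu  2233: Sat/Fri  2234: Sun/Sat  2235: Mon/Sun  2236: Tue/Tue  2237: Thu/Wed  2238: Fri/Thu  2239: Sat/Fri  2240: Sun/Sun  2241: Tue/Mon  2242: Wed/Tue  2243: Thu/Wed  2244: Fri/Fri  2245: Sun/Sat  …(11 more)…  2257: Mon/Sun  2258: Tue/Mon  2259: Wed/Tue  2260: Thu/Thu  2261: Sat/Fri  2262: Sun/Sat  2263: Mon/Sun  2264: Tue/Tue  2265: Thu/Wed  2266: Fri/Thu  2267: Sat/Fri  2268: Sun/Sun  2269: Tue/Mon  2270: Wed/Tue
Both conditions hold in: 2248 — 1.

1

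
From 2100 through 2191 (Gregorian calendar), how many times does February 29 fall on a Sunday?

3

Leap years in 2100–2191: 22 of them.
Feb 29 weekday advances by 5 (mod 7) from one leap year to the next four years later (or differs when a century non-leap intervenes).
Leap-day weekdays: 2104:Fri 2108:Wed 2112:Mon 2116:Sat 2120:Thu 2124:Tue 2128:Sun✓ 2132:Fri 2136:Wed 2140:Mon 2144:Sat 2148:Thu 2152:Tue 2156:Sun✓ 2160:Fri 2164:Wed 2168:Mon 2172:Sat 2176:Thu 2180:Tue 2184:Sun✓ 2188:Fri
Sunday: 2128, 2156, 2184 → 3.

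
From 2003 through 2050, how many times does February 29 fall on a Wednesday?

Leap years in 2003–2050: 12 of them.
Feb 29 weekday advances by 5 (mod 7) from one leap year to the next four years later (or differs when a century non-leap intervenes).
Leap-day weekdays: 2004:Sun 2008:Fri 2012:Wed✓ 2016:Mon 2020:Sat 2024:Thu 2028:Tue 2032:Sun 2036:Fri 2040:Wed✓ 2044:Mon 2048:Sat
Wednesday: 2012, 2040 → 2.

2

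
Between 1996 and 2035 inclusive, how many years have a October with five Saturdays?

October has 31 days; it has five Saturdays when Saturday falls among the first (month-length − 28) days — i.e. when October 1 is one of Saturday/Friday/Thursday.
October 1 by year: 1996:Tue 1997:Wed 1998:Thu✓ 1999:Fri✓ 2000:Sun 2001:Mon 2002:Tue 2003:Wed 2004:Fri✓ 2005:Sat✓ 2006:Sun 2007:Mon 2008:Wed 2009:Thu✓ 2010:Fri✓ …(10 more)… 2021:Fri✓ 2022:Sat✓ 2023:Sun 2024:Tue 2025:Wed 2026:Thu✓ 2027:Fri✓ 2028:Sun 2029:Mon 2030:Tue 2031:Wed 2032:Fri✓ 2033:Sat✓ 2034:Sun 2035:Mon
Years with five Saturdays: 1998, 1999, 2004, 2005, 2009, 2010, 2011, 2015, 2016, 2020, 2021, 2022, 2026, 2027, 2032, 2033 → 16.

16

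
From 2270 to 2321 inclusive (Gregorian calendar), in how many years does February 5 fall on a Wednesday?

8

Track February 5's weekday year by year (advancing +1, or +2 across a Feb 29):
  2270: Sat  2271: Sun (+1)  2272: Mon (+1)  2273: Wed (+2) ✓  2274: Thu (+1)
  2275: Fri (+1)  2276: Sat (+1)  2277: Mon (+2)  2278: Tue (+1)  2279: Wed (+1) ✓
  2280: Thu (+1)  2281: Sat (+2)  2282: Sun (+1)  2283: Mon (+1)  … (24 more years) …
  2308: Wed (+1) ✓  2309: Fri (+2)  2310: Sat (+1)  2311: Sun (+1)  2312: Mon (+1)
  2313: Wed (+2) ✓  2314: Thu (+1)  2315: Fri (+1)  2316: Sat (+1)  2317: Mon (+2)
  2318: Tue (+1)  2319: Wed (+1) ✓  2320: Thu (+1)  2321: Sat (+2)
Wednesday years: 2273, 2279, 2290, 2296, 2302, 2308, 2313, 2319 — 8 in total.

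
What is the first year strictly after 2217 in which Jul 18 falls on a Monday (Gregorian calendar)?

2225

From one year to the next, a fixed date's weekday advances by 1, or by 2 when a Feb 29 lies between the two dates.
2217: July 18 is Friday.
2218: Saturday (+1)
2219: Sunday (+1)
2220: Tuesday (+2)
2221: Wednesday (+1)
2222: Thursday (+1)
2223: Friday (+1)
2224: Sunday (+2)
2225: Monday (+1)
Jul 18 falls on a Monday in 2225.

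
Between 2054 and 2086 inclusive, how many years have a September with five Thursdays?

9

September has 30 days; it has five Thursdays when Thursday falls among the first (month-length − 28) days — i.e. when September 1 is one of Thursday/Wednesday.
September 1 by year: 2054:Tue 2055:Wed✓ 2056:Fri 2057:Sat 2058:Sun 2059:Mon 2060:Wed✓ 2061:Thu✓ 2062:Fri 2063:Sat 2064:Mon 2065:Tue 2066:Wed✓ 2067:Thu✓ 2068:Sat …(3 more)… 2072:Thu✓ 2073:Fri 2074:Sat 2075:Sun 2076:Tue 2077:Wed✓ 2078:Thu✓ 2079:Fri 2080:Sun 2081:Mon 2082:Tue 2083:Wed✓ 2084:Fri 2085:Sat 2086:Sun
Years with five Thursdays: 2055, 2060, 2061, 2066, 2067, 2072, 2077, 2078, 2083 → 9.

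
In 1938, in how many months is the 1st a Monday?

Check the 1st of each month of 1938: Jan 1: Sat, Feb 1: Tue, Mar 1: Tue, Apr 1: Fri, May 1: Sun, Jun 1: Wed, Jul 1: Fri, Aug 1: Mon, Sep 1: Thu, Oct 1: Sat, Nov 1: Tue, Dec 1: Thu.
Monday occurs in August — 1 month.

1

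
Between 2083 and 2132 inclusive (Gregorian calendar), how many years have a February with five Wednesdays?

February has 28 days (29 in leap years); it has five Wednesdays when Wednesday falls among the first (month-length − 28) days — i.e. when February 1 is Wednesday in a leap year (never in a common year).
February 1 by year: 2083:Mon 2084:Tue 2085:Thu 2086:Fri 2087:Sat 2088:Sun 2089:Tue 2090:Wed 2091:Thu 2092:Fri 2093:Sun 2094:Mon 2095:Tue 2096:Wed✓ 2097:Fri …(20 more)… 2118:Tue 2119:Wed 2120:Thu 2121:Sat 2122:Sun 2123:Mon 2124:Tue 2125:Thu 2126:Fri 2127:Sat 2128:Sun 2129:Tue 2130:Wed 2131:Thu 2132:Fri
Years with five Wednesdays: 2096, 2108 → 2.

2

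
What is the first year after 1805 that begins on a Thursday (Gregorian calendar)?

1807

Jan 1 advances by 2 weekdays after a leap year and by 1 after a common year.
1805: Jan 1 is Tuesday.
1806: Wednesday
1807: Thursday
1807 begins on a Thursday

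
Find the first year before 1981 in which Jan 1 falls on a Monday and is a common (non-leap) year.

Jan 1 advances by 2 weekdays after a leap year and by 1 after a common year.
1981: Jan 1 is Thursday.
1980: Tuesday (leap)
1979: Monday
1979 begins on a Monday and is a common year.

1979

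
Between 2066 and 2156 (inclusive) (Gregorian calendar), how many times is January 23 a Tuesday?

12

Track January 23's weekday year by year (advancing +1, or +2 across a Feb 29):
  2066: Sat  2067: Sun (+1)  2068: Mon (+1)  2069: Wed (+2)  2070: Thu (+1)
  2071: Fri (+1)  2072: Sat (+1)  2073: Mon (+2)  2074: Tue (+1) ✓  2075: Wed (+1)
  2076: Thu (+1)  2077: Sat (+2)  2078: Sun (+1)  2079: Mon (+1)  … (63 more years) …
  2143: Wed (+1)  2144: Thu (+1)  2145: Sat (+2)  2146: Sun (+1)  2147: Mon (+1)
  2148: Tue (+1) ✓  2149: Thu (+2)  2150: Fri (+1)  2151: Sat (+1)  2152: Sun (+1)
  2153: Tue (+2) ✓  2154: Wed (+1)  2155: Thu (+1)  2156: Fri (+1)
Tuesday years: 2074, 2080, 2085, 2091, 2103, 2114, 2120, 2125, 2131, 2142, 2148, 2153 — 12 in total.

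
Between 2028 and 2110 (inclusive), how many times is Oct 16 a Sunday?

12

Track Oct 16's weekday year by year (advancing +1, or +2 across a Feb 29):
  2028: Mon  2029: Tue (+1)  2030: Wed (+1)  2031: Thu (+1)  2032: Sat (+2)
  2033: Sun (+1) ✓  2034: Mon (+1)  2035: Tue (+1)  2036: Thu (+2)  2037: Fri (+1)
  2038: Sat (+1)  2039: Sun (+1) ✓  2040: Tue (+2)  2041: Wed (+1)  … (55 more years) …
  2097: Wed (+1)  2098: Thu (+1)  2099: Fri (+1)  2100: Sat (+1)  2101: Sun (+1) ✓
  2102: Mon (+1)  2103: Tue (+1)  2104: Thu (+2)  2105: Fri (+1)  2106: Sat (+1)
  2107: Sun (+1) ✓  2108: Tue (+2)  2109: Wed (+1)  2110: Thu (+1)
Sunday years: 2033, 2039, 2044, 2050, 2061, 2067, 2072, 2078, 2089, 2095, 2101, 2107 — 12 in total.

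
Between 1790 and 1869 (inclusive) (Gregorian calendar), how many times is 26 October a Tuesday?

11

Track 26 October's weekday year by year (advancing +1, or +2 across a Feb 29):
  1790: Tue ✓  1791: Wed (+1)  1792: Fri (+2)  1793: Sat (+1)  1794: Sun (+1)
  1795: Mon (+1)  1796: Wed (+2)  1797: Thu (+1)  1798: Fri (+1)  1799: Sat (+1)
  1800: Sun (+1)  1801: Mon (+1)  1802: Tue (+1) ✓  1803: Wed (+1)  … (52 more years) …
  1856: Sun (+2)  1857: Mon (+1)  1858: Tue (+1) ✓  1859: Wed (+1)  1860: Fri (+2)
  1861: Sat (+1)  1862: Sun (+1)  1863: Mon (+1)  1864: Wed (+2)  1865: Thu (+1)
  1866: Fri (+1)  1867: Sat (+1)  1868: Mon (+2)  1869: Tue (+1) ✓
Tuesday years: 1790, 1802, 1813, 1819, 1824, 1830, 1841, 1847, 1852, 1858, 1869 — 11 in total.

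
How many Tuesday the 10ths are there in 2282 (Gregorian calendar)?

2

Check the 10th of each month of 2282: Jan 10: Tue, Feb 10: Fri, Mar 10: Fri, Apr 10: Mon, May 10: Wed, Jun 10: Sat, Jul 10: Mon, Aug 10: Thu, Sep 10: Sun, Oct 10: Tue, Nov 10: Fri, Dec 10: Sun.
Tuesday occurs in January, October — 2 months.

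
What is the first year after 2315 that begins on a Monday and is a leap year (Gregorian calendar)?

Jan 1 advances by 2 weekdays after a leap year and by 1 after a common year.
2315: Jan 1 is Friday.
2316: Saturday (leap)
2317: Monday
2318: Tuesday
2319: Wednesday
2320: Thursday (leap)
2321: Saturday
2322: Sunday
2323: Monday
2324: Tuesday (leap)
2325: Thursday
2326: Friday
2327: Saturday
2328: Sunday (leap)
2329: Tuesday
2330: Wednesday
2331: Thursday
2332: Friday (leap)
2333: Sunday
2334: Monday
2335: Tuesday
2336: Wednesday (leap)
2337: Friday
2338: Saturday
2339: Sunday
2340: Monday (leap)
2340 begins on a Monday and is a leap year.

2340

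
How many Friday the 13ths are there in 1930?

1

Check the 13th of each month of 1930: Jan 13: Mon, Feb 13: Thu, Mar 13: Thu, Apr 13: Sun, May 13: Tue, Jun 13: Fri, Jul 13: Sun, Aug 13: Wed, Sep 13: Sat, Oct 13: Mon, Nov 13: Thu, Dec 13: Sat.
Friday occurs in June — 1 month.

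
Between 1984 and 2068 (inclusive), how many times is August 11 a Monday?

Track August 11's weekday year by year (advancing +1, or +2 across a Feb 29):
  1984: Sat  1985: Sun (+1)  1986: Mon (+1) ✓  1987: Tue (+1)  1988: Thu (+2)
  1989: Fri (+1)  1990: Sat (+1)  1991: Sun (+1)  1992: Tue (+2)  1993: Wed (+1)
  1994: Thu (+1)  1995: Fri (+1)  1996: Sun (+2)  1997: Mon (+1) ✓  … (57 more years) …
  2055: Wed (+1)  2056: Fri (+2)  2057: Sat (+1)  2058: Sun (+1)  2059: Mon (+1) ✓
  2060: Wed (+2)  2061: Thu (+1)  2062: Fri (+1)  2063: Sat (+1)  2064: Mon (+2) ✓
  2065: Tue (+1)  2066: Wed (+1)  2067: Thu (+1)  2068: Sat (+2)
Monday years: 1986, 1997, 2003, 2008, 2014, 2025, 2031, 2036, 2042, 2053, 2059, 2064 — 12 in total.

12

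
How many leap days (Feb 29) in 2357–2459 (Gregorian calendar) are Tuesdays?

Leap years in 2357–2459: 25 of them.
Feb 29 weekday advances by 5 (mod 7) from one leap year to the next four years later (or differs when a century non-leap intervenes).
Leap-day weekdays: 2360:Mon 2364:Sat 2368:Thu 2372:Tue✓ 2376:Sun 2380:Fri 2384:Wed 2388:Mon 2392:Sat 2396:Thu 2400:Tue✓ 2404:Sun 2408:Fri 2412:Wed 2416:Mon 2420:Sat 2424:Thu 2428:Tue✓ 2432:Sun 2436:Fri 2440:Wed 2444:Mon 2448:Sat 2452:Thu 2456:Tue✓
Tuesday: 2372, 2400, 2428, 2456 → 4.

4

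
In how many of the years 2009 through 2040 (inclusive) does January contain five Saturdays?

15

January has 31 days; it has five Saturdays when Saturday falls among the first (month-length − 28) days — i.e. when January 1 is one of Saturday/Friday/Thursday.
January 1 by year: 2009:Thu✓ 2010:Fri✓ 2011:Sat✓ 2012:Sun 2013:Tue 2014:Wed 2015:Thu✓ 2016:Fri✓ 2017:Sun 2018:Mon 2019:Tue 2020:Wed 2021:Fri✓ 2022:Sat✓ 2023:Sun 2024:Mon 2025:Wed 2026:Thu✓ 2027:Fri✓ 2028:Sat✓ 2029:Mon 2030:Tue 2031:Wed 2032:Thu✓ 2033:Sat✓ 2034:Sun 2035:Mon 2036:Tue 2037:Thu✓ 2038:Fri✓ 2039:Sat✓ 2040:Sun
Years with five Saturdays: 2009, 2010, 2011, 2015, 2016, 2021, 2022, 2026, 2027, 2028, 2032, 2033, 2037, 2038, 2039 → 15.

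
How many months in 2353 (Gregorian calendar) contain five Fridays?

4

A month of length L has five Fridays iff its first Friday is on day ≤ L−28 (so day 1–3 in a 31-day month, 1–2 in a 30-day month, day 1 in a leap February).
Checking each month of 2353: Jan starts Thu (31d) ✓; Feb starts Sun (28d); Mar starts Sun (31d); Apr starts Wed (30d); May starts Fri (31d) ✓; Jun starts Mon (30d); Jul starts Wed (31d) ✓; Aug starts Sat (31d); Sep starts Tue (30d); Oct starts Thu (31d) ✓; Nov starts Sun (30d); Dec starts Tue (31d).
Five-Friday months: January, May, July, October → 4.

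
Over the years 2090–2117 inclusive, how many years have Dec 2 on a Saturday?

3

Track Dec 2's weekday year by year (advancing +1, or +2 across a Feb 29):
  2090: Sat ✓  2091: Sun (+1)  2092: Tue (+2)  2093: Wed (+1)  2094: Thu (+1)
  2095: Fri (+1)  2096: Sun (+2)  2097: Mon (+1)  2098: Tue (+1)  2099: Wed (+1)
  2100: Thu (+1)  2101: Fri (+1)  2102: Sat (+1) ✓  2103: Sun (+1)  2104: Tue (+2)
  2105: Wed (+1)  2106: Thu (+1)  2107: Fri (+1)  2108: Sun (+2)  2109: Mon (+1)
  2110: Tue (+1)  2111: Wed (+1)  2112: Fri (+2)  2113: Sat (+1) ✓  2114: Sun (+1)
  2115: Mon (+1)  2116: Wed (+2)  2117: Thu (+1)
Saturday years: 2090, 2102, 2113 — 3 in total.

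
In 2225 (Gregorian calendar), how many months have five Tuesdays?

4

A month of length L has five Tuesdays iff its first Tuesday is on day ≤ L−28 (so day 1–3 in a 31-day month, 1–2 in a 30-day month, day 1 in a leap February).
Checking each month of 2225: Jan starts Sat (31d); Feb starts Tue (28d); Mar starts Tue (31d) ✓; Apr starts Fri (30d); May starts Sun (31d) ✓; Jun starts Wed (30d); Jul starts Fri (31d); Aug starts Mon (31d) ✓; Sep starts Thu (30d); Oct starts Sat (31d); Nov starts Tue (30d) ✓; Dec starts Thu (31d).
Five-Tuesday months: March, May, August, November → 4.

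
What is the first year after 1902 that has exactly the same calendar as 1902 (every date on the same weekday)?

Two years share a calendar iff Jan 1 falls on the same weekday and both are leap or both are common. 1902: Jan 1 is Wednesday, common year.
1903: Jan 1 Thursday, common
1904: Jan 1 Friday, leap
1905: Jan 1 Sunday, common
1906: Jan 1 Monday, common
1907: Jan 1 Tuesday, common
1908: Jan 1 Wednesday, leap
1909: Jan 1 Friday, common
1910: Jan 1 Saturday, common
1911: Jan 1 Sunday, common
1912: Jan 1 Monday, leap
1913: Jan 1 Wednesday, common
1913 matches on both conditions.

1913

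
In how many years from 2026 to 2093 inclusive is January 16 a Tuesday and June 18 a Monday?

Check each year's weekday for January 16 and June 18:
  2026: Fri/Thu  2027: Sat/Fri  2028: Sun/Sun  2029: Tue/Mon ✓  2030: Wed/Tue  2031: Thu/Wed  2032: Fri/Fri  2033: Sun/Sat  2034: Mon/Sun  2035: Tue/Mon ✓  2036: Wed/Wed  2037: Fri/Thu  2038: Sat/Fri  2039: Sun/Sat  …(40 more)…  2080: Tue/Tue  2081: Thu/Wed  2082: Fri/Thu  2083: Sat/Fri  2084: Sun/Sun  2085: Tue/Mon ✓  2086: Wed/Tue  2087: Thu/Wed  2088: Fri/Fri  2089: Sun/Sat  2090: Mon/Sun  2091: Tue/Mon ✓  2092: Wed/Wed  2093: Fri/Thu
Both conditions hold in: 2029, 2035, 2046, 2057, 2063, 2074, 2085, 2091 — 8.

8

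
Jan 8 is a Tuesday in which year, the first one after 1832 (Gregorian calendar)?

From one year to the next, a fixed date's weekday advances by 1, or by 2 when a Feb 29 lies between the two dates.
1832: January 8 is Sunday.
1833: Tuesday (+2)
Jan 8 falls on a Tuesday in 1833.

1833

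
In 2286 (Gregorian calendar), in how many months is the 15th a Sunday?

1

Check the 15th of each month of 2286: Jan 15: Fri, Feb 15: Mon, Mar 15: Mon, Apr 15: Thu, May 15: Sat, Jun 15: Tue, Jul 15: Thu, Aug 15: Sun, Sep 15: Wed, Oct 15: Fri, Nov 15: Mon, Dec 15: Wed.
Sunday occurs in August — 1 month.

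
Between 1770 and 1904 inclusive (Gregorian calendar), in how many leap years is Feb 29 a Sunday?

Leap years in 1770–1904: 32 of them.
Feb 29 weekday advances by 5 (mod 7) from one leap year to the next four years later (or differs when a century non-leap intervenes).
Leap-day weekdays: 1772:Sat 1776:Thu 1780:Tue 1784:Sun✓ 1788:Fri 1792:Wed 1796:Mon 1804:Wed 1808:Mon 1812:Sat 1816:Thu 1820:Tue 1824:Sun✓ …(6 more)… 1852:Sun✓ 1856:Fri 1860:Wed 1864:Mon 1868:Sat 1872:Thu 1876:Tue 1880:Sun✓ 1884:Fri 1888:Wed 1892:Mon 1896:Sat 1904:Mon
Sunday: 1784, 1824, 1852, 1880 → 4.

4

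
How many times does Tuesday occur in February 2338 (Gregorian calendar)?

February 2338 has 28 days and begins on Tuesday.
The first Tuesday is February 1.
Tuesdays fall on 1, 8, 15, 22 — that's 4.

4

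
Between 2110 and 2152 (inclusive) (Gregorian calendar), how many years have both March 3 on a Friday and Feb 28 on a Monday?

Check each year's weekday for March 3 and Feb 28:
  2110: Mon/Fri  2111: Tue/Sat  2112: Thu/Sun  2113: Fri/Tue  2114: Sat/Wed  2115: Sun/Thu  2116: Tue/Fri  2117: Wed/Sun  2118: Thu/Mon  2119: Fri/Tue  2120: Sun/Wed  2121: Mon/Fri  2122: Tue/Sat  2123: Wed/Sun  …(15 more)…  2139: Tue/Sat  2140: Thu/Sun  2141: Fri/Tue  2142: Sat/Wed  2143: Sun/Thu  2144: Tue/Fri  2145: Wed/Sun  2146: Thu/Mon  2147: Fri/Tue  2148: Sun/Wed  2149: Mon/Fri  2150: Tue/Sat  2151: Wed/Sun  2152: Fri/Mon ✓
Both conditions hold in: 2124, 2152 — 2.

2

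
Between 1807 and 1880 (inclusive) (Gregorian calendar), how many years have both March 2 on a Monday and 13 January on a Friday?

0

Check each year's weekday for March 2 and 13 January:
  1807: Mon/Tue  1808: Wed/Wed  1809: Thu/Fri  1810: Fri/Sat  1811: Sat/Sun  1812: Mon/Mon  1813: Tue/Wed  1814: Wed/Thu  1815: Thu/Fri  1816: Sat/Sat  1817: Sun/Mon  1818: Mon/Tue  1819: Tue/Wed  1820: Thu/Thu  …(46 more)…  1867: Sat/Sun  1868: Mon/Mon  1869: Tue/Wed  1870: Wed/Thu  1871: Thu/Fri  1872: Sat/Sat  1873: Sun/Mon  1874: Mon/Tue  1875: Tue/Wed  1876: Thu/Thu  1877: Fri/Sat  1878: Sat/Sun  1879: Sun/Mon  1880: Tue/Tue
Both conditions hold in: no year — 0.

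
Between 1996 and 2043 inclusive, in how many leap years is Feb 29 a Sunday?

Leap years in 1996–2043: 12 of them.
Feb 29 weekday advances by 5 (mod 7) from one leap year to the next four years later (or differs when a century non-leap intervenes).
Leap-day weekdays: 1996:Thu 2000:Tue 2004:Sun✓ 2008:Fri 2012:Wed 2016:Mon 2020:Sat 2024:Thu 2028:Tue 2032:Sun✓ 2036:Fri 2040:Wed
Sunday: 2004, 2032 → 2.

2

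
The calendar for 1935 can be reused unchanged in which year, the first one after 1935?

Two years share a calendar iff Jan 1 falls on the same weekday and both are leap or both are common. 1935: Jan 1 is Tuesday, common year.
1936: Jan 1 Wednesday, leap
1937: Jan 1 Friday, common
1938: Jan 1 Saturday, common
1939: Jan 1 Sunday, common
1940: Jan 1 Monday, leap
1941: Jan 1 Wednesday, common
1942: Jan 1 Thursday, common
1943: Jan 1 Friday, common
1944: Jan 1 Saturday, leap
1945: Jan 1 Monday, common
1946: Jan 1 Tuesday, common
1946 matches on both conditions.

1946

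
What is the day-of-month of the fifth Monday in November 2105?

November 1, 2105 is a Sunday, so the first Monday is the 2nd.
The fifth Monday is 2 + 28 = 30.

30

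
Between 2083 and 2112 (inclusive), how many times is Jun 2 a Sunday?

3

Track Jun 2's weekday year by year (advancing +1, or +2 across a Feb 29):
  2083: Wed  2084: Fri (+2)  2085: Sat (+1)  2086: Sun (+1) ✓  2087: Mon (+1)
  2088: Wed (+2)  2089: Thu (+1)  2090: Fri (+1)  2091: Sat (+1)  2092: Mon (+2)
  2093: Tue (+1)  2094: Wed (+1)  2095: Thu (+1)  2096: Sat (+2)  2097: Sun (+1) ✓
  2098: Mon (+1)  2099: Tue (+1)  2100: Wed (+1)  2101: Thu (+1)  2102: Fri (+1)
  2103: Sat (+1)  2104: Mon (+2)  2105: Tue (+1)  2106: Wed (+1)  2107: Thu (+1)
  2108: Sat (+2)  2109: Sun (+1) ✓  2110: Mon (+1)  2111: Tue (+1)  2112: Thu (+2)
Sunday years: 2086, 2097, 2109 — 3 in total.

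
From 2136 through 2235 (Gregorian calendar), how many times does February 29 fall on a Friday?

Leap years in 2136–2235: 24 of them.
Feb 29 weekday advances by 5 (mod 7) from one leap year to the next four years later (or differs when a century non-leap intervenes).
Leap-day weekdays: 2136:Wed 2140:Mon 2144:Sat 2148:Thu 2152:Tue 2156:Sun 2160:Fri✓ 2164:Wed 2168:Mon 2172:Sat 2176:Thu 2180:Tue 2184:Sun 2188:Fri✓ 2192:Wed 2196:Mon 2204:Wed 2208:Mon 2212:Sat 2216:Thu 2220:Tue 2224:Sun 2228:Fri✓ 2232:Wed
Friday: 2160, 2188, 2228 → 3.

3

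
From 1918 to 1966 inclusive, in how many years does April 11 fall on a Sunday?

Track April 11's weekday year by year (advancing +1, or +2 across a Feb 29):
  1918: Thu  1919: Fri (+1)  1920: Sun (+2) ✓  1921: Mon (+1)  1922: Tue (+1)
  1923: Wed (+1)  1924: Fri (+2)  1925: Sat (+1)  1926: Sun (+1) ✓  1927: Mon (+1)
  1928: Wed (+2)  1929: Thu (+1)  1930: Fri (+1)  1931: Sat (+1)  … (21 more years) …
  1953: Sat (+1)  1954: Sun (+1) ✓  1955: Mon (+1)  1956: Wed (+2)  1957: Thu (+1)
  1958: Fri (+1)  1959: Sat (+1)  1960: Mon (+2)  1961: Tue (+1)  1962: Wed (+1)
  1963: Thu (+1)  1964: Sat (+2)  1965: Sun (+1) ✓  1966: Mon (+1)
Sunday years: 1920, 1926, 1937, 1943, 1948, 1954, 1965 — 7 in total.

7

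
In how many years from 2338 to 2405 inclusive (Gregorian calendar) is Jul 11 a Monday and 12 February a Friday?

2

Check each year's weekday for Jul 11 and 12 February:
  2338: Mon/Sat  2339: Tue/Sun  2340: Thu/Mon  2341: Fri/Wed  2342: Sat/Thu  2343: Sun/Fri  2344: Tue/Sat  2345: Wed/Mon  2346: Thu/Tue  2347: Fri/Wed  2348: Sun/Thu  2349: Mon/Sat  2350: Tue/Sun  2351: Wed/Mon  …(40 more)…  2392: Sat/Wed  2393: Sun/Fri  2394: Mon/Sat  2395: Tue/Sun  2396: Thu/Mon  2397: Fri/Wed  2398: Sat/Thu  2399: Sun/Fri  2400: Tue/Sat  2401: Wed/Mon  2402: Thu/Tue  2403: Fri/Wed  2404: Sun/Thu  2405: Mon/Sat
Both conditions hold in: 2360, 2388 — 2.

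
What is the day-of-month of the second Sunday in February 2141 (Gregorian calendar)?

12

February 1, 2141 is a Wednesday, so the first Sunday is the 5th.
The second Sunday is 5 + 7 = 12.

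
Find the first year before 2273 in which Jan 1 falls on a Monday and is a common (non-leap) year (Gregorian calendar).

2266

Jan 1 advances by 2 weekdays after a leap year and by 1 after a common year.
2273: Jan 1 is Wednesday.
2272: Monday (leap)
2271: Sunday
2270: Saturday
2269: Friday
2268: Wednesday (leap)
2267: Tuesday
2266: Monday
2266 begins on a Monday and is a common year.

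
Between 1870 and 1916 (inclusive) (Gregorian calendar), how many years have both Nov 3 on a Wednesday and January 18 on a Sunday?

Check each year's weekday for Nov 3 and January 18:
  1870: Thu/Tue  1871: Fri/Wed  1872: Sun/Thu  1873: Mon/Sat  1874: Tue/Sun  1875: Wed/Mon  1876: Fri/Tue  1877: Sat/Thu  1878: Sun/Fri  1879: Mon/Sat  1880: Wed/Sun ✓  1881: Thu/Tue  1882: Fri/Wed  1883: Sat/Thu  …(19 more)…  1903: Tue/Sun  1904: Thu/Mon  1905: Fri/Wed  1906: Sat/Thu  1907: Sun/Fri  1908: Tue/Sat  1909: Wed/Mon  1910: Thu/Tue  1911: Fri/Wed  1912: Sun/Thu  1913: Mon/Sat  1914: Tue/Sun  1915: Wed/Mon  1916: Fri/Tue
Both conditions hold in: 1880 — 1.

1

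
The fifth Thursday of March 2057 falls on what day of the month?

29

March 1, 2057 is a Thursday, so the first Thursday is the 1st.
The fifth Thursday is 1 + 28 = 29.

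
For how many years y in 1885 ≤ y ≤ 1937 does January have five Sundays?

January has 31 days; it has five Sundays when Sunday falls among the first (month-length − 28) days — i.e. when January 1 is one of Sunday/Saturday/Friday.
January 1 by year: 1885:Thu 1886:Fri✓ 1887:Sat✓ 1888:Sun✓ 1889:Tue 1890:Wed 1891:Thu 1892:Fri✓ 1893:Sun✓ 1894:Mon 1895:Tue 1896:Wed 1897:Fri✓ 1898:Sat✓ 1899:Sun✓ …(23 more)… 1923:Mon 1924:Tue 1925:Thu 1926:Fri✓ 1927:Sat✓ 1928:Sun✓ 1929:Tue 1930:Wed 1931:Thu 1932:Fri✓ 1933:Sun✓ 1934:Mon 1935:Tue 1936:Wed 1937:Fri✓
Years with five Sundays: 1886, 1887, 1888, 1892, 1893, 1897, 1898, 1899, 1904, 1905, 1909, 1910, 1911, 1915, 1916, 1921, 1922, 1926, 1927, 1928, 1932, 1933, 1937 → 23.

23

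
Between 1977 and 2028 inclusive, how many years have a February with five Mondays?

2

February has 28 days (29 in leap years); it has five Mondays when Monday falls among the first (month-length − 28) days — i.e. when February 1 is Monday in a leap year (never in a common year).
February 1 by year: 1977:Tue 1978:Wed 1979:Thu 1980:Fri 1981:Sun 1982:Mon 1983:Tue 1984:Wed 1985:Fri 1986:Sat 1987:Sun 1988:Mon✓ 1989:Wed 1990:Thu 1991:Fri …(22 more)… 2014:Sat 2015:Sun 2016:Mon✓ 2017:Wed 2018:Thu 2019:Fri 2020:Sat 2021:Mon 2022:Tue 2023:Wed 2024:Thu 2025:Sat 2026:Sun 2027:Mon 2028:Tue
Years with five Mondays: 1988, 2016 → 2.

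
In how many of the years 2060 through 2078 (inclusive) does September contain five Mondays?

September has 30 days; it has five Mondays when Monday falls among the first (month-length − 28) days — i.e. when September 1 is one of Monday/Sunday.
September 1 by year: 2060:Wed 2061:Thu 2062:Fri 2063:Sat 2064:Mon✓ 2065:Tue 2066:Wed 2067:Thu 2068:Sat 2069:Sun✓ 2070:Mon✓ 2071:Tue 2072:Thu 2073:Fri 2074:Sat 2075:Sun✓ 2076:Tue 2077:Wed 2078:Thu
Years with five Mondays: 2064, 2069, 2070, 2075 → 4.

4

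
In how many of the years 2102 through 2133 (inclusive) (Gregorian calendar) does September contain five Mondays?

September has 30 days; it has five Mondays when Monday falls among the first (month-length − 28) days — i.e. when September 1 is one of Monday/Sunday.
September 1 by year: 2102:Fri 2103:Sat 2104:Mon✓ 2105:Tue 2106:Wed 2107:Thu 2108:Sat 2109:Sun✓ 2110:Mon✓ 2111:Tue 2112:Thu 2113:Fri 2114:Sat 2115:Sun✓ 2116:Tue 2117:Wed 2118:Thu 2119:Fri 2120:Sun✓ 2121:Mon✓ 2122:Tue 2123:Wed 2124:Fri 2125:Sat 2126:Sun✓ 2127:Mon✓ 2128:Wed 2129:Thu 2130:Fri 2131:Sat 2132:Mon✓ 2133:Tue
Years with five Mondays: 2104, 2109, 2110, 2115, 2120, 2121, 2126, 2127, 2132 → 9.

9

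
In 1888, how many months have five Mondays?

5

A month of length L has five Mondays iff its first Monday is on day ≤ L−28 (so day 1–3 in a 31-day month, 1–2 in a 30-day month, day 1 in a leap February).
Checking each month of 1888: Jan starts Sun (31d) ✓; Feb starts Wed (29d); Mar starts Thu (31d); Apr starts Sun (30d) ✓; May starts Tue (31d); Jun starts Fri (30d); Jul starts Sun (31d) ✓; Aug starts Wed (31d); Sep starts Sat (30d); Oct starts Mon (31d) ✓; Nov starts Thu (30d); Dec starts Sat (31d) ✓.
Five-Monday months: January, April, July, October, December → 5.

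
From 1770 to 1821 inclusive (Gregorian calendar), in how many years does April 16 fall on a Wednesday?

7

Track April 16's weekday year by year (advancing +1, or +2 across a Feb 29):
  1770: Mon  1771: Tue (+1)  1772: Thu (+2)  1773: Fri (+1)  1774: Sat (+1)
  1775: Sun (+1)  1776: Tue (+2)  1777: Wed (+1) ✓  1778: Thu (+1)  1779: Fri (+1)
  1780: Sun (+2)  1781: Mon (+1)  1782: Tue (+1)  1783: Wed (+1) ✓  … (24 more years) …
  1808: Sat (+2)  1809: Sun (+1)  1810: Mon (+1)  1811: Tue (+1)  1812: Thu (+2)
  1813: Fri (+1)  1814: Sat (+1)  1815: Sun (+1)  1816: Tue (+2)  1817: Wed (+1) ✓
  1818: Thu (+1)  1819: Fri (+1)  1820: Sun (+2)  1821: Mon (+1)
Wednesday years: 1777, 1783, 1788, 1794, 1800, 1806, 1817 — 7 in total.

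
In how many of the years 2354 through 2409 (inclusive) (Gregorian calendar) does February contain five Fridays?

2

February has 28 days (29 in leap years); it has five Fridays when Friday falls among the first (month-length − 28) days — i.e. when February 1 is Friday in a leap year (never in a common year).
February 1 by year: 2354:Mon 2355:Tue 2356:Wed 2357:Fri 2358:Sat 2359:Sun 2360:Mon 2361:Wed 2362:Thu 2363:Fri 2364:Sat 2365:Mon 2366:Tue 2367:Wed 2368:Thu …(26 more)… 2395:Wed 2396:Thu 2397:Sat 2398:Sun 2399:Mon 2400:Tue 2401:Thu 2402:Fri 2403:Sat 2404:Sun 2405:Tue 2406:Wed 2407:Thu 2408:Fri✓ 2409:Sun
Years with five Fridays: 2380, 2408 → 2.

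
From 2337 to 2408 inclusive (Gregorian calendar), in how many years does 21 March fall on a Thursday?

Track 21 March's weekday year by year (advancing +1, or +2 across a Feb 29):
  2337: Sun  2338: Mon (+1)  2339: Tue (+1)  2340: Thu (+2) ✓  2341: Fri (+1)
  2342: Sat (+1)  2343: Sun (+1)  2344: Tue (+2)  2345: Wed (+1)  2346: Thu (+1) ✓
  2347: Fri (+1)  2348: Sun (+2)  2349: Mon (+1)  2350: Tue (+1)  … (44 more years) …
  2395: Tue (+1)  2396: Thu (+2) ✓  2397: Fri (+1)  2398: Sat (+1)  2399: Sun (+1)
  2400: Tue (+2)  2401: Wed (+1)  2402: Thu (+1) ✓  2403: Fri (+1)  2404: Sun (+2)
  2405: Mon (+1)  2406: Tue (+1)  2407: Wed (+1)  2408: Fri (+2)
Thursday years: 2340, 2346, 2357, 2363, 2368, 2374, 2385, 2391, 2396, 2402 — 10 in total.

10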